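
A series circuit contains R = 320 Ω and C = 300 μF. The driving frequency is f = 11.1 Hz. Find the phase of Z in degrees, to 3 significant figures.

ω = 2πf = 69.74 rad/s
X_C = 1/(ωC) = 47.8 Ω
Z = 320 − j47.8 Ω
|Z| = √(320² + 47.8²) = 324 Ω
∠Z = arctan(-47.8/320) = -8.49°

-8.49°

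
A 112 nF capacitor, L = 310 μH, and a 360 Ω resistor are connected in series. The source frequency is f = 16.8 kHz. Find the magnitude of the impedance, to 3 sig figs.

364 Ω

ω = 2πf = 105600 rad/s
X_L = ωL = 32.7 Ω
X_C = 1/(ωC) = 84.6 Ω
Net reactance X = X_L − X_C = -51.9 Ω
Z = 360 − j51.9 Ω
|Z| = √(360² + 51.9²) = 364 Ω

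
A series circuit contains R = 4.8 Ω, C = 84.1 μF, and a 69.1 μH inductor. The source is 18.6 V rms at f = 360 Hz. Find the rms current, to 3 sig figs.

ω = 2πf = 2262 rad/s
X_L = ωL = 0.156 Ω
X_C = 1/(ωC) = 5.26 Ω
Net reactance X = X_L − X_C = -5.10 Ω
Z = 4.80 − j5.10 Ω
|Z| = √(4.80² + 5.10²) = 7.00 Ω
I = V/|Z| = 18.6/7.00 = 2.66 A

2.66 A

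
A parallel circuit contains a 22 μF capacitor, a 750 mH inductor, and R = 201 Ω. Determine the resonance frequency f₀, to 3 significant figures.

ω₀ = 1/√(LC) = 1/√(0.75 × 2.2e-05) = 246.2 rad/s
f₀ = ω₀/(2π) = 39.2 Hz

39.2 Hz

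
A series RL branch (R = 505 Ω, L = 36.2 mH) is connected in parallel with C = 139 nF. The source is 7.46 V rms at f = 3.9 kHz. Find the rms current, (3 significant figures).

ω = 2πf = 24500 rad/s
X_L = ωL = 887 Ω
X_C = 1/(ωC) = 294 Ω
Branch 1 (R+jX_L): Z₁ = 505 + j887 Ω, |Z₁| = 1020 Ω
Branch 2 (−jX_C): Z₂ = −j294 Ω
Parallel: Z = Z₁Z₂/(Z₁+Z₂), |Z| = 385 Ω, ∠Z = -79.3°
I = V/|Z| = 7.46/385 = 19.4 mA

19.4 mA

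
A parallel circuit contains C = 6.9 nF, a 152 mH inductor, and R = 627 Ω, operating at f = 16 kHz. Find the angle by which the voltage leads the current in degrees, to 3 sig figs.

-21.5°

ω = 2πf = 100500 rad/s
X_L = ωL = 15300 Ω
X_C = 1/(ωC) = 1440 Ω
Parallel: admittances add. Y = 1/R + 1/(jωL) + jωC
Y = (0.00159 + j0.000628) S
|Y| = 0.00171 S → |Z| = 1/|Y| = 583 Ω, ∠Z = −∠Y = -21.5°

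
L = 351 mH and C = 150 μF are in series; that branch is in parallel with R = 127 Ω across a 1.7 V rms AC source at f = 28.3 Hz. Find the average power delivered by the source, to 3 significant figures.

22.8 mW

ω = 2πf = 177.8 rad/s
X_L = ωL = 62.4 Ω
X_C = 1/(ωC) = 37.5 Ω
Branch 1: Z₁ = R = 127 Ω
Branch 2 (series LC): Z₂ = j(X_L − X_C) = j24.9 Ω
Parallel: Z = Z₁Z₂/(Z₁+Z₂), |Z| = 24.5 Ω, ∠Z = 78.9°
I = V/|Z| = 69.5 mA
P = VI cos φ = 1.7 × 0.0695 × cos(78.9°) = 22.8 mW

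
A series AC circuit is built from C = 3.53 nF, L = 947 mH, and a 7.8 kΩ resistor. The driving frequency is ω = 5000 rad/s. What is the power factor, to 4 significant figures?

0.1486

X_L = ωL = 4735 Ω
X_C = 1/(ωC) = 56660 Ω
Net reactance X = X_L − X_C = -51920 Ω
Z = 7800 − j51920 Ω
|Z| = √(7800² + 51920²) = 52500 Ω
∠Z = arctan(-51920/7800) = -81.46°
cos φ = cos(-81.46°) = 0.1486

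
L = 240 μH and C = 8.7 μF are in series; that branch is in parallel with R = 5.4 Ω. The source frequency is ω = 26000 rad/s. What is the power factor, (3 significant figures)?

X_L = ωL = 6.24 Ω
X_C = 1/(ωC) = 4.42 Ω
Branch 1: Z₁ = R = 5.40 Ω
Branch 2 (series LC): Z₂ = j(X_L − X_C) = j1.82 Ω
Parallel: Z = Z₁Z₂/(Z₁+Z₂), |Z| = 1.72 Ω, ∠Z = 71.4°
cos φ = cos(71.4°) = 0.319

0.319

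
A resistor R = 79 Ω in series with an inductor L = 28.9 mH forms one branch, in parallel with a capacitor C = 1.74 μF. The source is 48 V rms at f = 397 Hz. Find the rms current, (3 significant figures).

ω = 2πf = 2494 rad/s
X_L = ωL = 72.1 Ω
X_C = 1/(ωC) = 230 Ω
Branch 1 (R+jX_L): Z₁ = 79.0 + j72.1 Ω, |Z₁| = 107 Ω
Branch 2 (−jX_C): Z₂ = −j230 Ω
Parallel: Z = Z₁Z₂/(Z₁+Z₂), |Z| = 139 Ω, ∠Z = 15.9°
I = V/|Z| = 48/139 = 345 mA

345 mA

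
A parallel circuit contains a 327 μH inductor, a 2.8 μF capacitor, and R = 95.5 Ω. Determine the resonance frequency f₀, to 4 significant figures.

ω₀ = 1/√(LC) = 1/√(0.000327 × 2.8e-06) = 33050 rad/s
f₀ = ω₀/(2π) = 5.260 kHz

5.260 kHz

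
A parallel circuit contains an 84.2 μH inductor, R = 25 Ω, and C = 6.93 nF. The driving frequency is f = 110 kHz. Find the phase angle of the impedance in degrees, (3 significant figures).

17.2°

ω = 2πf = 691200 rad/s
X_L = ωL = 58.2 Ω
X_C = 1/(ωC) = 209 Ω
Parallel: admittances add. Y = 1/R + 1/(jωL) + jωC
Y = (0.0400 − j0.0124) S
|Y| = 0.0419 S → |Z| = 1/|Y| = 23.9 Ω, ∠Z = −∠Y = 17.2°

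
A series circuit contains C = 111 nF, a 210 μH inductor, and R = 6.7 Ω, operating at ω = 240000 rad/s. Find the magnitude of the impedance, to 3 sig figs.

X_L = ωL = 50.4 Ω
X_C = 1/(ωC) = 37.5 Ω
Net reactance X = X_L − X_C = 12.9 Ω
Z = 6.70 + j12.9 Ω
|Z| = √(6.70² + 12.9²) = 14.5 Ω

14.5 Ω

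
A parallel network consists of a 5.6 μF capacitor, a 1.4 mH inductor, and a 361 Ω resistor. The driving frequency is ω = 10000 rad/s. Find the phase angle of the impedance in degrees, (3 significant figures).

79.8°

X_L = ωL = 14.0 Ω
X_C = 1/(ωC) = 17.9 Ω
Parallel: admittances add. Y = 1/R + 1/(jωL) + jωC
Y = (0.00277 − j0.0154) S
|Y| = 0.0157 S → |Z| = 1/|Y| = 63.8 Ω, ∠Z = −∠Y = 79.8°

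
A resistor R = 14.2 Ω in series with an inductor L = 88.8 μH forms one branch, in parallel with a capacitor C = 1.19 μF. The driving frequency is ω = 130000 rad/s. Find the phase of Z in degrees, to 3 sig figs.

-70.6°

X_L = ωL = 11.5 Ω
X_C = 1/(ωC) = 6.46 Ω
Branch 1 (R+jX_L): Z₁ = 14.2 + j11.5 Ω, |Z₁| = 18.3 Ω
Branch 2 (−jX_C): Z₂ = −j6.46 Ω
Parallel: Z = Z₁Z₂/(Z₁+Z₂), |Z| = 7.84 Ω, ∠Z = -70.6°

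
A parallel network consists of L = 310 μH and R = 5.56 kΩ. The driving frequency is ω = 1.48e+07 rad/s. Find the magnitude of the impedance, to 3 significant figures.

3540 Ω

X_L = ωL = 4590 Ω
Parallel: admittances add. Y = 1/R + 1/(jωL)
Y = (0.000180 − j0.000218) S
|Y| = 0.000283 S → |Z| = 1/|Y| = 3540 Ω, ∠Z = −∠Y = 50.5°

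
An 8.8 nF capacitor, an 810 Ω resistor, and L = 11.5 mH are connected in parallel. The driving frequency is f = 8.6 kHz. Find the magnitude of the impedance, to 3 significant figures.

ω = 2πf = 54040 rad/s
X_L = ωL = 621 Ω
X_C = 1/(ωC) = 2100 Ω
Parallel: admittances add. Y = 1/R + 1/(jωL) + jωC
Y = (0.00123 − j0.00113) S
|Y| = 0.00168 S → |Z| = 1/|Y| = 597 Ω, ∠Z = −∠Y = 42.6°

597 Ω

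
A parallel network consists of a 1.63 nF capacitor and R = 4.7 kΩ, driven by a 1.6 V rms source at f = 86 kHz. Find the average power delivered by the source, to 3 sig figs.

ω = 2πf = 540400 rad/s
X_C = 1/(ωC) = 1140 Ω
Parallel: admittances add. Y = 1/R + jωC
Y = (0.000213 + j0.000881) S
|Y| = 0.000906 S → |Z| = 1/|Y| = 1100 Ω, ∠Z = −∠Y = -76.4°
I = V/|Z| = 1.45 mA
P = VI cos φ = 1.6 × 0.00145 × cos(-76.4°) = 545 μW

545 μW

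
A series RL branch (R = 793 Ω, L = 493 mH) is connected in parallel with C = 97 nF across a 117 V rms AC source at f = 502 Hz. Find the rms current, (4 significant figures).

38.72 mA

ω = 2πf = 3154 rad/s
X_L = ωL = 1555 Ω
X_C = 1/(ωC) = 3268 Ω
Branch 1 (R+jX_L): Z₁ = 793.0 + j1555 Ω, |Z₁| = 1746 Ω
Branch 2 (−jX_C): Z₂ = −j3268 Ω
Parallel: Z = Z₁Z₂/(Z₁+Z₂), |Z| = 3022 Ω, ∠Z = 38.15°
I = V/|Z| = 117/3022 = 38.72 mA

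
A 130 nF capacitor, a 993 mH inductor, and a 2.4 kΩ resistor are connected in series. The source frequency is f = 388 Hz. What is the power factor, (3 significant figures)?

0.956

ω = 2πf = 2438 rad/s
X_L = ωL = 2420 Ω
X_C = 1/(ωC) = 3160 Ω
Net reactance X = X_L − X_C = -735 Ω
Z = 2400 − j735 Ω
|Z| = √(2400² + 735²) = 2510 Ω
∠Z = arctan(-735/2400) = -17.0°
cos φ = cos(-17.0°) = 0.956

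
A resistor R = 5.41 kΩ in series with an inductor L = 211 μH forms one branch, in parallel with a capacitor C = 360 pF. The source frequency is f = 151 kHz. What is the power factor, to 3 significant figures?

0.483

ω = 2πf = 948800 rad/s
X_L = ωL = 200 Ω
X_C = 1/(ωC) = 2930 Ω
Branch 1 (R+jX_L): Z₁ = 5410 + j200 Ω, |Z₁| = 5410 Ω
Branch 2 (−jX_C): Z₂ = −j2930 Ω
Parallel: Z = Z₁Z₂/(Z₁+Z₂), |Z| = 2620 Ω, ∠Z = -61.1°
cos φ = cos(-61.1°) = 0.483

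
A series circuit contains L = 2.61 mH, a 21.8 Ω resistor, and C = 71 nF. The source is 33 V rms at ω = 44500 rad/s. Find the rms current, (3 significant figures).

X_L = ωL = 116 Ω
X_C = 1/(ωC) = 317 Ω
Net reactance X = X_L − X_C = -200 Ω
Z = 21.8 − j200 Ω
|Z| = √(21.8² + 200²) = 202 Ω
I = V/|Z| = 33/202 = 164 mA

164 mA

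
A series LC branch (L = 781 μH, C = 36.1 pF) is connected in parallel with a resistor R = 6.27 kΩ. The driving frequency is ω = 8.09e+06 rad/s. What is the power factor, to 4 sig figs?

0.4191

X_L = ωL = 6318 Ω
X_C = 1/(ωC) = 3424 Ω
Branch 1: Z₁ = R = 6270 Ω
Branch 2 (series LC): Z₂ = j(X_L − X_C) = j2894 Ω
Parallel: Z = Z₁Z₂/(Z₁+Z₂), |Z| = 2628 Ω, ∠Z = 65.22°
cos φ = cos(65.22°) = 0.4191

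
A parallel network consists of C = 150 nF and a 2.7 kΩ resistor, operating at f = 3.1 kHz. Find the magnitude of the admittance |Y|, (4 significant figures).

ω = 2πf = 19480 rad/s
X_C = 1/(ωC) = 342.3 Ω
Parallel: admittances add. Y = 1/R + jωC
Y = (0.0003704 + j0.002922) S
|Y| = 0.002945 S → |Z| = 1/|Y| = 339.6 Ω, ∠Z = −∠Y = -82.78°

2.945 mS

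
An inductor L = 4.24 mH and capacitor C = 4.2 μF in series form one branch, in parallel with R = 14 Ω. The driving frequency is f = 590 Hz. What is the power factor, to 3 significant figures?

0.961

ω = 2πf = 3707 rad/s
X_L = ωL = 15.7 Ω
X_C = 1/(ωC) = 64.2 Ω
Branch 1: Z₁ = R = 14.0 Ω
Branch 2 (series LC): Z₂ = j(X_L − X_C) = −j48.5 Ω
Parallel: Z = Z₁Z₂/(Z₁+Z₂), |Z| = 13.5 Ω, ∠Z = -16.1°
cos φ = cos(-16.1°) = 0.961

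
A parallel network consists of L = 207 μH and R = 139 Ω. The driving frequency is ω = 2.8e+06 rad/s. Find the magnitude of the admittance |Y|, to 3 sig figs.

X_L = ωL = 580 Ω
Parallel: admittances add. Y = 1/R + 1/(jωL)
Y = (0.00719 − j0.00173) S
|Y| = 0.00740 S → |Z| = 1/|Y| = 135 Ω, ∠Z = −∠Y = 13.5°

7.40 mS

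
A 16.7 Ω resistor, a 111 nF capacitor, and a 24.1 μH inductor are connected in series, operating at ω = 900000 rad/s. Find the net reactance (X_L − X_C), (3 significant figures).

X_L = ωL = 21.7 Ω
X_C = 1/(ωC) = 10.0 Ω
X = 21.7 − 10.0 = 11.7 Ω

11.7 Ω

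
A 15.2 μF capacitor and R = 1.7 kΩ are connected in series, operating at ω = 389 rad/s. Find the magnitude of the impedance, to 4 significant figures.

1708 Ω

X_C = 1/(ωC) = 169.1 Ω
Z = 1700 − j169.1 Ω
|Z| = √(1700² + 169.1²) = 1708 Ω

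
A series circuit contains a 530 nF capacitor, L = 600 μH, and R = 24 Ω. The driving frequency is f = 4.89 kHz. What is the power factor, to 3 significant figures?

0.488

ω = 2πf = 30720 rad/s
X_L = ωL = 18.4 Ω
X_C = 1/(ωC) = 61.4 Ω
Net reactance X = X_L − X_C = -43.0 Ω
Z = 24.0 − j43.0 Ω
|Z| = √(24.0² + 43.0²) = 49.2 Ω
∠Z = arctan(-43.0/24.0) = -60.8°
cos φ = cos(-60.8°) = 0.488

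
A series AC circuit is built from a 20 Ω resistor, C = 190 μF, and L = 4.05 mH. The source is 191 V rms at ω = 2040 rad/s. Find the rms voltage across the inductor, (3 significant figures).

X_L = ωL = 8.26 Ω
X_C = 1/(ωC) = 2.58 Ω
Net reactance X = X_L − X_C = 5.68 Ω
Z = 20.0 + j5.68 Ω
|Z| = √(20.0² + 5.68²) = 20.8 Ω
I = V/|Z| = 9.19 A
V_L = I·|Z_L| = 9.19 × 8.26 = 75.9 V

75.9 V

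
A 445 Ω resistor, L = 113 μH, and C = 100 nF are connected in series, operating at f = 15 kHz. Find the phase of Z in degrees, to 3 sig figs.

ω = 2πf = 94250 rad/s
X_L = ωL = 10.6 Ω
X_C = 1/(ωC) = 106 Ω
Net reactance X = X_L − X_C = -95.5 Ω
Z = 445 − j95.5 Ω
|Z| = √(445² + 95.5²) = 455 Ω
∠Z = arctan(-95.5/445) = -12.1°

-12.1°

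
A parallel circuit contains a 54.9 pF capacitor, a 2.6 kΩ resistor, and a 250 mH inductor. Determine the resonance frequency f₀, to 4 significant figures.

42.96 kHz

ω₀ = 1/√(LC) = 1/√(0.25 × 5.49e-11) = 269900 rad/s
f₀ = ω₀/(2π) = 42.96 kHz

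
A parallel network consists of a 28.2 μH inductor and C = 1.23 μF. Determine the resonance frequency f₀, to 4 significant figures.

ω₀ = 1/√(LC) = 1/√(2.82e-05 × 1.23e-06) = 169800 rad/s
f₀ = ω₀/(2π) = 27.02 kHz

27.02 kHz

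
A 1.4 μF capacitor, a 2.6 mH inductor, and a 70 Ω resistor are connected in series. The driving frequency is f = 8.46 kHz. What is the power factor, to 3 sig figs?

0.489

ω = 2πf = 53160 rad/s
X_L = ωL = 138 Ω
X_C = 1/(ωC) = 13.4 Ω
Net reactance X = X_L − X_C = 125 Ω
Z = 70.0 + j125 Ω
|Z| = √(70.0² + 125²) = 143 Ω
∠Z = arctan(125/70.0) = 60.7°
cos φ = cos(60.7°) = 0.489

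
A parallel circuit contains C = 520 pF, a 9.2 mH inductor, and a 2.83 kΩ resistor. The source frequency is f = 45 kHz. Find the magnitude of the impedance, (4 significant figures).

ω = 2πf = 282700 rad/s
X_L = ωL = 2601 Ω
X_C = 1/(ωC) = 6801 Ω
Parallel: admittances add. Y = 1/R + 1/(jωL) + jωC
Y = (0.0003534 − j0.0002374) S
|Y| = 0.0004257 S → |Z| = 1/|Y| = 2349 Ω, ∠Z = −∠Y = 33.90°

2349 Ω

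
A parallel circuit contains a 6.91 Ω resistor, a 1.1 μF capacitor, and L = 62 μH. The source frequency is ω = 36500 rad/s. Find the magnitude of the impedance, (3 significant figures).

X_L = ωL = 2.26 Ω
X_C = 1/(ωC) = 24.9 Ω
Parallel: admittances add. Y = 1/R + 1/(jωL) + jωC
Y = (0.145 − j0.402) S
|Y| = 0.427 S → |Z| = 1/|Y| = 2.34 Ω, ∠Z = −∠Y = 70.2°

2.34 Ω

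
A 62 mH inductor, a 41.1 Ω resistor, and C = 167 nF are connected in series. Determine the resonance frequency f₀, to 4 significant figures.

ω₀ = 1/√(LC) = 1/√(0.062 × 1.67e-07) = 9828 rad/s
f₀ = ω₀/(2π) = 1.564 kHz

1.564 kHz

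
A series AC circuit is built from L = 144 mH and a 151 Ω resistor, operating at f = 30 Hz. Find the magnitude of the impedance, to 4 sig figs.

ω = 2πf = 188.5 rad/s
X_L = ωL = 27.14 Ω
Z = 151.0 + j27.14 Ω
|Z| = √(151.0² + 27.14²) = 153.4 Ω

153.4 Ω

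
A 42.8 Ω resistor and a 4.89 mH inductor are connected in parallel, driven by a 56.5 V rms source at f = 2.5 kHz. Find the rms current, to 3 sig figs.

1.51 A

ω = 2πf = 15710 rad/s
X_L = ωL = 76.8 Ω
Parallel: admittances add. Y = 1/R + 1/(jωL)
Y = (0.0234 − j0.0130) S
|Y| = 0.0267 S → |Z| = 1/|Y| = 37.4 Ω, ∠Z = −∠Y = 29.1°
I = V/|Z| = 56.5/37.4 = 1.51 A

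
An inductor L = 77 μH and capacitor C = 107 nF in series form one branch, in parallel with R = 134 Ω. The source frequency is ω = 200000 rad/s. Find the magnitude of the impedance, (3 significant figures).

30.5 Ω

X_L = ωL = 15.4 Ω
X_C = 1/(ωC) = 46.7 Ω
Branch 1: Z₁ = R = 134 Ω
Branch 2 (series LC): Z₂ = j(X_L − X_C) = −j31.3 Ω
Parallel: Z = Z₁Z₂/(Z₁+Z₂), |Z| = 30.5 Ω, ∠Z = -76.8°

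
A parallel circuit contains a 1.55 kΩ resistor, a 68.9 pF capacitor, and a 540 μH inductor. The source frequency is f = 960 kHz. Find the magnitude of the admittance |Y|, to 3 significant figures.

ω = 2πf = 6.032e+06 rad/s
X_L = ωL = 3260 Ω
X_C = 1/(ωC) = 2410 Ω
Parallel: admittances add. Y = 1/R + 1/(jωL) + jωC
Y = (0.000645 + j0.000109) S
|Y| = 0.000654 S → |Z| = 1/|Y| = 1530 Ω, ∠Z = −∠Y = -9.55°

654 μS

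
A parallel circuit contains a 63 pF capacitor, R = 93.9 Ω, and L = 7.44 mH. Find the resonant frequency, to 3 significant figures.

ω₀ = 1/√(LC) = 1/√(0.00744 × 6.3e-11) = 1.461e+06 rad/s
f₀ = ω₀/(2π) = 232 kHz

232 kHz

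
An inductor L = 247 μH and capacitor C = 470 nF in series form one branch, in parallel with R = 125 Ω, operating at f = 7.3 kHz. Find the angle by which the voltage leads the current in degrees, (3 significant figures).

ω = 2πf = 45870 rad/s
X_L = ωL = 11.3 Ω
X_C = 1/(ωC) = 46.4 Ω
Branch 1: Z₁ = R = 125 Ω
Branch 2 (series LC): Z₂ = j(X_L − X_C) = −j35.1 Ω
Parallel: Z = Z₁Z₂/(Z₁+Z₂), |Z| = 33.8 Ω, ∠Z = -74.3°

-74.3°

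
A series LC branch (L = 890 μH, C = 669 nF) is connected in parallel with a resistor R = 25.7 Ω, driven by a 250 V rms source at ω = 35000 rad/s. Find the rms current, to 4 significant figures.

X_L = ωL = 31.15 Ω
X_C = 1/(ωC) = 42.71 Ω
Branch 1: Z₁ = R = 25.70 Ω
Branch 2 (series LC): Z₂ = j(X_L − X_C) = −j11.56 Ω
Parallel: Z = Z₁Z₂/(Z₁+Z₂), |Z| = 10.54 Ω, ∠Z = -65.79°
I = V/|Z| = 250/10.54 = 23.72 A

23.72 A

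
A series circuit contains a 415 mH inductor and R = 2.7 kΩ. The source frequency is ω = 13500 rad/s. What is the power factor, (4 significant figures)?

0.4341

X_L = ωL = 5602 Ω
Z = 2700 + j5602 Ω
|Z| = √(2700² + 5602²) = 6219 Ω
∠Z = arctan(5602/2700) = 64.27°
cos φ = cos(64.27°) = 0.4341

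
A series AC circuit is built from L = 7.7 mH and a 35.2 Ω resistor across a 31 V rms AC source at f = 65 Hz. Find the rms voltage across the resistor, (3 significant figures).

30.9 V

ω = 2πf = 408.4 rad/s
X_L = ωL = 3.14 Ω
Z = 35.2 + j3.14 Ω
|Z| = √(35.2² + 3.14²) = 35.3 Ω
I = V/|Z| = 877 mA
V_R = I·|Z_R| = 0.877 × 35.2 = 30.9 V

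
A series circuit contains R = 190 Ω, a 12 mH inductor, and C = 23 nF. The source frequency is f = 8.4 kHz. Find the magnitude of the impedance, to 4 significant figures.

269.0 Ω

ω = 2πf = 52780 rad/s
X_L = ωL = 633.3 Ω
X_C = 1/(ωC) = 823.8 Ω
Net reactance X = X_L − X_C = -190.4 Ω
Z = 190.0 − j190.4 Ω
|Z| = √(190.0² + 190.4²) = 269.0 Ω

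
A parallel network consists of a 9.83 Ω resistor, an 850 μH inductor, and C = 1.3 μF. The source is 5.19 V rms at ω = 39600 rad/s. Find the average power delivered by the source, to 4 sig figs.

2.740 W

X_L = ωL = 33.66 Ω
X_C = 1/(ωC) = 19.43 Ω
Parallel: admittances add. Y = 1/R + 1/(jωL) + jωC
Y = (0.1017 + j0.02177) S
|Y| = 0.1040 S → |Z| = 1/|Y| = 9.612 Ω, ∠Z = −∠Y = -12.08°
I = V/|Z| = 539.9 mA
P = VI cos φ = 5.19 × 0.5399 × cos(-12.08°) = 2.740 W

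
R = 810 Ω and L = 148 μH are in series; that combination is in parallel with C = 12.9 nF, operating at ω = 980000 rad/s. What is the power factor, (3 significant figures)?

X_L = ωL = 145 Ω
X_C = 1/(ωC) = 79.1 Ω
Branch 1 (R+jX_L): Z₁ = 810 + j145 Ω, |Z₁| = 823 Ω
Branch 2 (−jX_C): Z₂ = −j79.1 Ω
Parallel: Z = Z₁Z₂/(Z₁+Z₂), |Z| = 80.1 Ω, ∠Z = -84.5°
cos φ = cos(-84.5°) = 0.0958

0.0958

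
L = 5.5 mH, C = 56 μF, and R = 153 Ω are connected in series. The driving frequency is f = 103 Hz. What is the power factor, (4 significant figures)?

0.9879

ω = 2πf = 647.2 rad/s
X_L = ωL = 3.559 Ω
X_C = 1/(ωC) = 27.59 Ω
Net reactance X = X_L − X_C = -24.03 Ω
Z = 153.0 − j24.03 Ω
|Z| = √(153.0² + 24.03²) = 154.9 Ω
∠Z = arctan(-24.03/153.0) = -8.927°
cos φ = cos(-8.927°) = 0.9879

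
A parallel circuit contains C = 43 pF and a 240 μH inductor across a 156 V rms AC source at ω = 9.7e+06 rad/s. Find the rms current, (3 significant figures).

X_L = ωL = 2330 Ω
X_C = 1/(ωC) = 2400 Ω
Parallel: admittances add. Y = 1/(jωL) + jωC
Y = (0 − j1.25e-05) S
|Y| = 1.25e-05 S → |Z| = 1/|Y| = 80300 Ω, ∠Z = −∠Y = 90.0°
I = V/|Z| = 156/80300 = 1.94 mA

1.94 mA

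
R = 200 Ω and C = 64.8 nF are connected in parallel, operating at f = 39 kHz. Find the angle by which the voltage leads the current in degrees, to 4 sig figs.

ω = 2πf = 245000 rad/s
X_C = 1/(ωC) = 62.98 Ω
Parallel: admittances add. Y = 1/R + jωC
Y = (0.005000 + j0.01588) S
|Y| = 0.01665 S → |Z| = 1/|Y| = 60.07 Ω, ∠Z = −∠Y = -72.52°

-72.52°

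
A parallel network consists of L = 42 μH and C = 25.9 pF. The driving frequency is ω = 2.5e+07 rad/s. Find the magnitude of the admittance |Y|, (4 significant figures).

304.9 μS

X_L = ωL = 1050 Ω
X_C = 1/(ωC) = 1544 Ω
Parallel: admittances add. Y = 1/(jωL) + jωC
Y = (0 − j0.0003049) S
|Y| = 0.0003049 S → |Z| = 1/|Y| = 3280 Ω, ∠Z = −∠Y = 90.00°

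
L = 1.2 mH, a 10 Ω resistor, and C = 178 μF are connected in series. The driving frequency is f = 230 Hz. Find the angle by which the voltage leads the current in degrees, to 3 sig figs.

-12.2°

ω = 2πf = 1445 rad/s
X_L = ωL = 1.73 Ω
X_C = 1/(ωC) = 3.89 Ω
Net reactance X = X_L − X_C = -2.15 Ω
Z = 10.0 − j2.15 Ω
|Z| = √(10.0² + 2.15²) = 10.2 Ω
∠Z = arctan(-2.15/10.0) = -12.2°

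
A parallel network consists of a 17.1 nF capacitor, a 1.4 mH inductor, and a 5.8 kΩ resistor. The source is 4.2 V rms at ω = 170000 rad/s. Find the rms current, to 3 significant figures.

5.49 mA

X_L = ωL = 238 Ω
X_C = 1/(ωC) = 344 Ω
Parallel: admittances add. Y = 1/R + 1/(jωL) + jωC
Y = (0.000172 − j0.00129) S
|Y| = 0.00131 S → |Z| = 1/|Y| = 766 Ω, ∠Z = −∠Y = 82.4°
I = V/|Z| = 4.2/766 = 5.49 mA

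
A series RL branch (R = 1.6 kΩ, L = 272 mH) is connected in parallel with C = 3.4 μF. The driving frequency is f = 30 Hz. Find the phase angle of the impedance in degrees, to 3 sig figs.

ω = 2πf = 188.5 rad/s
X_L = ωL = 51.3 Ω
X_C = 1/(ωC) = 1560 Ω
Branch 1 (R+jX_L): Z₁ = 1600 + j51.3 Ω, |Z₁| = 1600 Ω
Branch 2 (−jX_C): Z₂ = −j1560 Ω
Parallel: Z = Z₁Z₂/(Z₁+Z₂), |Z| = 1140 Ω, ∠Z = -44.8°

-44.8°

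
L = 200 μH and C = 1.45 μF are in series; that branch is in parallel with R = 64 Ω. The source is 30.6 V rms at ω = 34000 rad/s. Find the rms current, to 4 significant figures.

X_L = ωL = 6.800 Ω
X_C = 1/(ωC) = 20.28 Ω
Branch 1: Z₁ = R = 64.00 Ω
Branch 2 (series LC): Z₂ = j(X_L − X_C) = −j13.48 Ω
Parallel: Z = Z₁Z₂/(Z₁+Z₂), |Z| = 13.19 Ω, ∠Z = -78.10°
I = V/|Z| = 30.6/13.19 = 2.319 A

2.319 A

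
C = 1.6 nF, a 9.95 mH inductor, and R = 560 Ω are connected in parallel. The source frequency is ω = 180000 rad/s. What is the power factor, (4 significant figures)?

0.9887

X_L = ωL = 1791 Ω
X_C = 1/(ωC) = 3472 Ω
Parallel: admittances add. Y = 1/R + 1/(jωL) + jωC
Y = (0.001786 − j0.0002703) S
|Y| = 0.001806 S → |Z| = 1/|Y| = 553.7 Ω, ∠Z = −∠Y = 8.609°
cos φ = cos(8.609°) = 0.9887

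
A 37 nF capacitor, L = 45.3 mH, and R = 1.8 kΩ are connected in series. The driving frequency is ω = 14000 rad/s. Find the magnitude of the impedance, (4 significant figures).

X_L = ωL = 634.2 Ω
X_C = 1/(ωC) = 1931 Ω
Net reactance X = X_L − X_C = -1296 Ω
Z = 1800 − j1296 Ω
|Z| = √(1800² + 1296²) = 2218 Ω

2218 Ω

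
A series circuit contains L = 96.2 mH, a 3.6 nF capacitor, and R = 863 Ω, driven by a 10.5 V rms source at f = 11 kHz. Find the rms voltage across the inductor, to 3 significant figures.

ω = 2πf = 69120 rad/s
X_L = ωL = 6650 Ω
X_C = 1/(ωC) = 4020 Ω
Net reactance X = X_L − X_C = 2630 Ω
Z = 863 + j2630 Ω
|Z| = √(863² + 2630²) = 2770 Ω
I = V/|Z| = 3.79 mA
V_L = I·|Z_L| = 0.00379 × 6650 = 25.2 V

25.2 V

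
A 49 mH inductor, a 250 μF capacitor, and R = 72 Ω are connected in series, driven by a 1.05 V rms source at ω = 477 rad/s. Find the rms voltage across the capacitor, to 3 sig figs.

X_L = ωL = 23.4 Ω
X_C = 1/(ωC) = 8.39 Ω
Net reactance X = X_L − X_C = 15.0 Ω
Z = 72.0 + j15.0 Ω
|Z| = √(72.0² + 15.0²) = 73.5 Ω
I = V/|Z| = 14.3 mA
V_C = I·|Z_C| = 0.0143 × 8.39 = 0.120 V

0.120 V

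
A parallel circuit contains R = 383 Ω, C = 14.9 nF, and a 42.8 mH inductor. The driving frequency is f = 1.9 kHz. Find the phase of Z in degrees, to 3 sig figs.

ω = 2πf = 11940 rad/s
X_L = ωL = 511 Ω
X_C = 1/(ωC) = 5620 Ω
Parallel: admittances add. Y = 1/R + 1/(jωL) + jωC
Y = (0.00261 − j0.00178) S
|Y| = 0.00316 S → |Z| = 1/|Y| = 316 Ω, ∠Z = −∠Y = 34.3°

34.3°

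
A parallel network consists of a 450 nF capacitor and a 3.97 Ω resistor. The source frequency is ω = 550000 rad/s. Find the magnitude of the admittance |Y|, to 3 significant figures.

X_C = 1/(ωC) = 4.04 Ω
Parallel: admittances add. Y = 1/R + jωC
Y = (0.252 + j0.247) S
|Y| = 0.353 S → |Z| = 1/|Y| = 2.83 Ω, ∠Z = −∠Y = -44.5°

353 mS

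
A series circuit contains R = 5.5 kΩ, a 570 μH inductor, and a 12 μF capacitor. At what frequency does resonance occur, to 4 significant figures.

1.924 kHz

ω₀ = 1/√(LC) = 1/√(0.00057 × 1.2e-05) = 12090 rad/s
f₀ = ω₀/(2π) = 1.924 kHz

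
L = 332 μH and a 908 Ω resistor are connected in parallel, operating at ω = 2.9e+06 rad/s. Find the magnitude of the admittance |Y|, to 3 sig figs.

X_L = ωL = 963 Ω
Parallel: admittances add. Y = 1/R + 1/(jωL)
Y = (0.00110 − j0.00104) S
|Y| = 0.00151 S → |Z| = 1/|Y| = 661 Ω, ∠Z = −∠Y = 43.3°

1.51 mS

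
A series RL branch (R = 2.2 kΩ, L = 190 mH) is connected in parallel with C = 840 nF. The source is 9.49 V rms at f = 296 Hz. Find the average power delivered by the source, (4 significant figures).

ω = 2πf = 1860 rad/s
X_L = ωL = 353.4 Ω
X_C = 1/(ωC) = 640.1 Ω
Branch 1 (R+jX_L): Z₁ = 2200 + j353.4 Ω, |Z₁| = 2228 Ω
Branch 2 (−jX_C): Z₂ = −j640.1 Ω
Parallel: Z = Z₁Z₂/(Z₁+Z₂), |Z| = 642.9 Ω, ∠Z = -73.45°
I = V/|Z| = 14.76 mA
P = VI cos φ = 9.49 × 0.01476 × cos(-73.45°) = 39.91 mW

39.91 mW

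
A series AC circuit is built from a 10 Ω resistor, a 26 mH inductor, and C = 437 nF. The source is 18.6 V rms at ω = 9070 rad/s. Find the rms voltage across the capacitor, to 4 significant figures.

X_L = ωL = 235.8 Ω
X_C = 1/(ωC) = 252.3 Ω
Net reactance X = X_L − X_C = -16.48 Ω
Z = 10.00 − j16.48 Ω
|Z| = √(10.00² + 16.48²) = 19.27 Ω
I = V/|Z| = 965.0 mA
V_C = I·|Z_C| = 0.9650 × 252.3 = 243.5 V

243.5 V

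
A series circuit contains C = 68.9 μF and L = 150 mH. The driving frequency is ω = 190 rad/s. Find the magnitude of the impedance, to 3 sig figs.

X_L = ωL = 28.5 Ω
X_C = 1/(ωC) = 76.4 Ω
Net reactance X = X_L − X_C = -47.9 Ω
Z = − j47.9 Ω
|Z| = √(0² + 47.9²) = 47.9 Ω

47.9 Ω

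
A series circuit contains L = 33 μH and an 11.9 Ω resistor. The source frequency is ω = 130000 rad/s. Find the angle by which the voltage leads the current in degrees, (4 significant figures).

X_L = ωL = 4.290 Ω
Z = 11.90 + j4.290 Ω
|Z| = √(11.90² + 4.290²) = 12.65 Ω
∠Z = arctan(4.290/11.90) = 19.82°

19.82°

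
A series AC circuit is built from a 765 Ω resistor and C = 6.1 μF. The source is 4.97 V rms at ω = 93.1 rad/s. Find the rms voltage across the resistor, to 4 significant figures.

1.980 V

X_C = 1/(ωC) = 1761 Ω
Z = 765.0 − j1761 Ω
|Z| = √(765.0² + 1761²) = 1920 Ω
I = V/|Z| = 2.589 mA
V_R = I·|Z_R| = 0.002589 × 765.0 = 1.980 V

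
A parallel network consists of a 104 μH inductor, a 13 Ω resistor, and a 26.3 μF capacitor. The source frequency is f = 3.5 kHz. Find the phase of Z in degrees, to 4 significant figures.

ω = 2πf = 21990 rad/s
X_L = ωL = 2.287 Ω
X_C = 1/(ωC) = 1.729 Ω
Parallel: admittances add. Y = 1/R + 1/(jωL) + jωC
Y = (0.07692 + j0.1411) S
|Y| = 0.1607 S → |Z| = 1/|Y| = 6.222 Ω, ∠Z = −∠Y = -61.41°

-61.41°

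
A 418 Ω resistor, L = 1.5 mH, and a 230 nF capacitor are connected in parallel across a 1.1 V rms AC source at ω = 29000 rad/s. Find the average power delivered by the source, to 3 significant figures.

2.89 mW

X_L = ωL = 43.5 Ω
X_C = 1/(ωC) = 150 Ω
Parallel: admittances add. Y = 1/R + 1/(jωL) + jωC
Y = (0.00239 − j0.0163) S
|Y| = 0.0165 S → |Z| = 1/|Y| = 60.6 Ω, ∠Z = −∠Y = 81.7°
I = V/|Z| = 18.1 mA
P = VI cos φ = 1.1 × 0.0181 × cos(81.7°) = 2.89 mW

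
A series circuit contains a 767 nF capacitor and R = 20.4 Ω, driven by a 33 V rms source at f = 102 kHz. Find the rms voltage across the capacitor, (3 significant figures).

3.27 V

ω = 2πf = 640900 rad/s
X_C = 1/(ωC) = 2.03 Ω
Z = 20.4 − j2.03 Ω
|Z| = √(20.4² + 2.03²) = 20.5 Ω
I = V/|Z| = 1.61 A
V_C = I·|Z_C| = 1.61 × 2.03 = 3.27 V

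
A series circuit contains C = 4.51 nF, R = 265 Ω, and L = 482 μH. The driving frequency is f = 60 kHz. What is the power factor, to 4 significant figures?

0.5462

ω = 2πf = 377000 rad/s
X_L = ωL = 181.7 Ω
X_C = 1/(ωC) = 588.2 Ω
Net reactance X = X_L − X_C = -406.4 Ω
Z = 265.0 − j406.4 Ω
|Z| = √(265.0² + 406.4²) = 485.2 Ω
∠Z = arctan(-406.4/265.0) = -56.90°
cos φ = cos(-56.90°) = 0.5462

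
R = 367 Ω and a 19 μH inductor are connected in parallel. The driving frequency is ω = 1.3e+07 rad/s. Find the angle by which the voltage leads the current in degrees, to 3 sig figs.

56.1°

X_L = ωL = 247 Ω
Parallel: admittances add. Y = 1/R + 1/(jωL)
Y = (0.00272 − j0.00405) S
|Y| = 0.00488 S → |Z| = 1/|Y| = 205 Ω, ∠Z = −∠Y = 56.1°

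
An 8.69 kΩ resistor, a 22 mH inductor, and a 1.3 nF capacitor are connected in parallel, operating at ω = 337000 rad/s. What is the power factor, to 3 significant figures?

0.355

X_L = ωL = 7410 Ω
X_C = 1/(ωC) = 2280 Ω
Parallel: admittances add. Y = 1/R + 1/(jωL) + jωC
Y = (0.000115 + j0.000303) S
|Y| = 0.000324 S → |Z| = 1/|Y| = 3080 Ω, ∠Z = −∠Y = -69.2°
cos φ = cos(-69.2°) = 0.355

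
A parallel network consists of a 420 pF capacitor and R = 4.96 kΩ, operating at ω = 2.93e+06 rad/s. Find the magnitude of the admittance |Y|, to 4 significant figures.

X_C = 1/(ωC) = 812.6 Ω
Parallel: admittances add. Y = 1/R + jωC
Y = (0.0002016 + j0.001231) S
|Y| = 0.001247 S → |Z| = 1/|Y| = 801.9 Ω, ∠Z = −∠Y = -80.70°

1.247 mS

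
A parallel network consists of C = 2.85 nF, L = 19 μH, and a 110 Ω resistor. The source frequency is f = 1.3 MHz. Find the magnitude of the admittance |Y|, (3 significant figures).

ω = 2πf = 8.168e+06 rad/s
X_L = ωL = 155 Ω
X_C = 1/(ωC) = 43.0 Ω
Parallel: admittances add. Y = 1/R + 1/(jωL) + jωC
Y = (0.00909 + j0.0168) S
|Y| = 0.0191 S → |Z| = 1/|Y| = 52.3 Ω, ∠Z = −∠Y = -61.6°

19.1 mS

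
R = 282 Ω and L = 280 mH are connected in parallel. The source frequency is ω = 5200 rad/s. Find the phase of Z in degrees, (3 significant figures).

X_L = ωL = 1460 Ω
Parallel: admittances add. Y = 1/R + 1/(jωL)
Y = (0.00355 − j0.000687) S
|Y| = 0.00361 S → |Z| = 1/|Y| = 277 Ω, ∠Z = −∠Y = 11.0°

11.0°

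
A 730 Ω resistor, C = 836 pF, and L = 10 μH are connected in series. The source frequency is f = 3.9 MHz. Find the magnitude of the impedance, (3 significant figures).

ω = 2πf = 2.45e+07 rad/s
X_L = ωL = 245 Ω
X_C = 1/(ωC) = 48.8 Ω
Net reactance X = X_L − X_C = 196 Ω
Z = 730 + j196 Ω
|Z| = √(730² + 196²) = 756 Ω

756 Ω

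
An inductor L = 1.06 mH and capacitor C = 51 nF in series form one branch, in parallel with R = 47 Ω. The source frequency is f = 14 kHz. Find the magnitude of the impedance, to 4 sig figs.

44.19 Ω

ω = 2πf = 87960 rad/s
X_L = ωL = 93.24 Ω
X_C = 1/(ωC) = 222.9 Ω
Branch 1: Z₁ = R = 47.00 Ω
Branch 2 (series LC): Z₂ = j(X_L − X_C) = −j129.7 Ω
Parallel: Z = Z₁Z₂/(Z₁+Z₂), |Z| = 44.19 Ω, ∠Z = -19.92°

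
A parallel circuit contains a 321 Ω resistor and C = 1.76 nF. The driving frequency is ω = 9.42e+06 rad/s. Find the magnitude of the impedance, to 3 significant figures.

59.3 Ω

X_C = 1/(ωC) = 60.3 Ω
Parallel: admittances add. Y = 1/R + jωC
Y = (0.00312 + j0.0166) S
|Y| = 0.0169 S → |Z| = 1/|Y| = 59.3 Ω, ∠Z = −∠Y = -79.4°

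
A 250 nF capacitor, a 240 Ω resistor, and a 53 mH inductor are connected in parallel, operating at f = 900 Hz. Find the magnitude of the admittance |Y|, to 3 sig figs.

4.59 mS

ω = 2πf = 5655 rad/s
X_L = ωL = 300 Ω
X_C = 1/(ωC) = 707 Ω
Parallel: admittances add. Y = 1/R + 1/(jωL) + jωC
Y = (0.00417 − j0.00192) S
|Y| = 0.00459 S → |Z| = 1/|Y| = 218 Ω, ∠Z = −∠Y = 24.8°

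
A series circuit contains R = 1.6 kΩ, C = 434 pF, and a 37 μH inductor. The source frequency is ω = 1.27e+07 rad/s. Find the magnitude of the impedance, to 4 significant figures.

1626 Ω

X_L = ωL = 469.9 Ω
X_C = 1/(ωC) = 181.4 Ω
Net reactance X = X_L − X_C = 288.5 Ω
Z = 1600 + j288.5 Ω
|Z| = √(1600² + 288.5²) = 1626 Ω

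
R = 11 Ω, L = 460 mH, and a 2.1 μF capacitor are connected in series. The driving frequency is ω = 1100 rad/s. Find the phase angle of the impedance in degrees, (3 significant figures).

81.4°

X_L = ωL = 506 Ω
X_C = 1/(ωC) = 433 Ω
Net reactance X = X_L − X_C = 73.1 Ω
Z = 11.0 + j73.1 Ω
|Z| = √(11.0² + 73.1²) = 73.9 Ω
∠Z = arctan(73.1/11.0) = 81.4°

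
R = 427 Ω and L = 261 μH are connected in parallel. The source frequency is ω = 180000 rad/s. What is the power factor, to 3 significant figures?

0.109

X_L = ωL = 47.0 Ω
Parallel: admittances add. Y = 1/R + 1/(jωL)
Y = (0.00234 − j0.0213) S
|Y| = 0.0214 S → |Z| = 1/|Y| = 46.7 Ω, ∠Z = −∠Y = 83.7°
cos φ = cos(83.7°) = 0.109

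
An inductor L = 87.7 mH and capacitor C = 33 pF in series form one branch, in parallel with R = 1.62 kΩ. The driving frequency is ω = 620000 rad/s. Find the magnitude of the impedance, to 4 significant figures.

X_L = ωL = 54370 Ω
X_C = 1/(ωC) = 48880 Ω
Branch 1: Z₁ = R = 1620 Ω
Branch 2 (series LC): Z₂ = j(X_L − X_C) = j5498 Ω
Parallel: Z = Z₁Z₂/(Z₁+Z₂), |Z| = 1554 Ω, ∠Z = 16.42°

1554 Ω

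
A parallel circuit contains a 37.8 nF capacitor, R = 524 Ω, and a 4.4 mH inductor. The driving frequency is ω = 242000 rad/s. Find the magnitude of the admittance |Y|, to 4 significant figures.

8.427 mS

X_L = ωL = 1065 Ω
X_C = 1/(ωC) = 109.3 Ω
Parallel: admittances add. Y = 1/R + 1/(jωL) + jωC
Y = (0.001908 + j0.008208) S
|Y| = 0.008427 S → |Z| = 1/|Y| = 118.7 Ω, ∠Z = −∠Y = -76.91°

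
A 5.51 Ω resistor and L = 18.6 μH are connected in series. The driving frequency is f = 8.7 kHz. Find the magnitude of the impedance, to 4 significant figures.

ω = 2πf = 54660 rad/s
X_L = ωL = 1.017 Ω
Z = 5.510 + j1.017 Ω
|Z| = √(5.510² + 1.017²) = 5.603 Ω

5.603 Ω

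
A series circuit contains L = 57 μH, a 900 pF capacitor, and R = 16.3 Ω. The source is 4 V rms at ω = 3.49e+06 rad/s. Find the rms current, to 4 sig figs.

X_L = ωL = 198.9 Ω
X_C = 1/(ωC) = 318.4 Ω
Net reactance X = X_L − X_C = -119.4 Ω
Z = 16.30 − j119.4 Ω
|Z| = √(16.30² + 119.4²) = 120.5 Ω
I = V/|Z| = 4/120.5 = 33.18 mA

33.18 mA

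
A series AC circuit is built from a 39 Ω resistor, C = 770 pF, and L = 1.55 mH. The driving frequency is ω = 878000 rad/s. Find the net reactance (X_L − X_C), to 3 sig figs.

X_L = ωL = 1360 Ω
X_C = 1/(ωC) = 1480 Ω
X = 1360 − 1480 = -118 Ω

-118 Ω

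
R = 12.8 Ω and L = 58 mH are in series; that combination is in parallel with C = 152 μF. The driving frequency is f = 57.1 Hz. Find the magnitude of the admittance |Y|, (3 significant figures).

29.1 mS

ω = 2πf = 358.8 rad/s
X_L = ωL = 20.8 Ω
X_C = 1/(ωC) = 18.3 Ω
Branch 1 (R+jX_L): Z₁ = 12.8 + j20.8 Ω, |Z₁| = 24.4 Ω
Branch 2 (−jX_C): Z₂ = −j18.3 Ω
Parallel: Z = Z₁Z₂/(Z₁+Z₂), |Z| = 34.4 Ω, ∠Z = -42.5°
|Y| = 1/|Z| = 29.1 mS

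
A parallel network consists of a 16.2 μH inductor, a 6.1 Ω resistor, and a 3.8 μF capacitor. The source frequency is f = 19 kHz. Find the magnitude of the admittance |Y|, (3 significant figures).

ω = 2πf = 119400 rad/s
X_L = ωL = 1.93 Ω
X_C = 1/(ωC) = 2.20 Ω
Parallel: admittances add. Y = 1/R + 1/(jωL) + jωC
Y = (0.164 − j0.0634) S
|Y| = 0.176 S → |Z| = 1/|Y| = 5.69 Ω, ∠Z = −∠Y = 21.2°

176 mS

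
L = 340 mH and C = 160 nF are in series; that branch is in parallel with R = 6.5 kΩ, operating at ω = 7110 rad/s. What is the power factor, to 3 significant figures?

X_L = ωL = 2420 Ω
X_C = 1/(ωC) = 879 Ω
Branch 1: Z₁ = R = 6500 Ω
Branch 2 (series LC): Z₂ = j(X_L − X_C) = j1540 Ω
Parallel: Z = Z₁Z₂/(Z₁+Z₂), |Z| = 1500 Ω, ∠Z = 76.7°
cos φ = cos(76.7°) = 0.230

0.230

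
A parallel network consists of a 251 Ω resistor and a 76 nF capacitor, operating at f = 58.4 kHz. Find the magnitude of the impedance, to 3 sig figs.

ω = 2πf = 366900 rad/s
X_C = 1/(ωC) = 35.9 Ω
Parallel: admittances add. Y = 1/R + jωC
Y = (0.00398 + j0.0279) S
|Y| = 0.0282 S → |Z| = 1/|Y| = 35.5 Ω, ∠Z = −∠Y = -81.9°

35.5 Ω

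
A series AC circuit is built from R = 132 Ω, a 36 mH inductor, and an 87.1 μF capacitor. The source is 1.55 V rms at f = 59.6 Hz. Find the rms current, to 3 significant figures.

ω = 2πf = 374.5 rad/s
X_L = ωL = 13.5 Ω
X_C = 1/(ωC) = 30.7 Ω
Net reactance X = X_L − X_C = -17.2 Ω
Z = 132 − j17.2 Ω
|Z| = √(132² + 17.2²) = 133 Ω
I = V/|Z| = 1.55/133 = 11.6 mA

11.6 mA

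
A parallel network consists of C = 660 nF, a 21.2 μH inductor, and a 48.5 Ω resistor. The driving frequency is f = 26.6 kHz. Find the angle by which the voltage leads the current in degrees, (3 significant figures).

ω = 2πf = 167100 rad/s
X_L = ωL = 3.54 Ω
X_C = 1/(ωC) = 9.07 Ω
Parallel: admittances add. Y = 1/R + 1/(jωL) + jωC
Y = (0.0206 − j0.172) S
|Y| = 0.173 S → |Z| = 1/|Y| = 5.78 Ω, ∠Z = −∠Y = 83.2°

83.2°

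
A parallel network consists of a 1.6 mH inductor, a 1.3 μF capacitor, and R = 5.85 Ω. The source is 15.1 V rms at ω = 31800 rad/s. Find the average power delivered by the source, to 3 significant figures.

39.0 W

X_L = ωL = 50.9 Ω
X_C = 1/(ωC) = 24.2 Ω
Parallel: admittances add. Y = 1/R + 1/(jωL) + jωC
Y = (0.171 + j0.0217) S
|Y| = 0.172 S → |Z| = 1/|Y| = 5.80 Ω, ∠Z = −∠Y = -7.23°
I = V/|Z| = 2.60 A
P = VI cos φ = 15.1 × 2.60 × cos(-7.23°) = 39.0 W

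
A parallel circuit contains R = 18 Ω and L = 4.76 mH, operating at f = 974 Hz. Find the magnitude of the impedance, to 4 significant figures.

ω = 2πf = 6120 rad/s
X_L = ωL = 29.13 Ω
Parallel: admittances add. Y = 1/R + 1/(jωL)
Y = (0.05556 − j0.03433) S
|Y| = 0.06531 S → |Z| = 1/|Y| = 15.31 Ω, ∠Z = −∠Y = 31.71°

15.31 Ω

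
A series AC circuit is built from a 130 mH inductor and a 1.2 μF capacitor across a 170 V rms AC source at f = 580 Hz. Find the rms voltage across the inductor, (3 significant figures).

329 V

ω = 2πf = 3644 rad/s
X_L = ωL = 474 Ω
X_C = 1/(ωC) = 229 Ω
Net reactance X = X_L − X_C = 245 Ω
Z = j245 Ω
|Z| = √(0² + 245²) = 245 Ω
I = V/|Z| = 694 mA
V_L = I·|Z_L| = 0.694 × 474 = 329 V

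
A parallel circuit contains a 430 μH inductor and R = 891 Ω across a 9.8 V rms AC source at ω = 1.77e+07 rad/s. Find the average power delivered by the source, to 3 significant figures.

108 mW

X_L = ωL = 7610 Ω
Parallel: admittances add. Y = 1/R + 1/(jωL)
Y = (0.00112 − j0.000131) S
|Y| = 0.00113 S → |Z| = 1/|Y| = 885 Ω, ∠Z = −∠Y = 6.68°
I = V/|Z| = 11.1 mA
P = VI cos φ = 9.8 × 0.0111 × cos(6.68°) = 108 mW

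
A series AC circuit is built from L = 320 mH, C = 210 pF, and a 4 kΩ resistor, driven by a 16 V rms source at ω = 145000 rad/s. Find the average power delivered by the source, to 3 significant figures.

5.12 mW

X_L = ωL = 46400 Ω
X_C = 1/(ωC) = 32800 Ω
Net reactance X = X_L − X_C = 13600 Ω
Z = 4000 + j13600 Ω
|Z| = √(4000² + 13600²) = 14100 Ω
∠Z = arctan(13600/4000) = 73.6°
I = V/|Z| = 1.13 mA
P = VI cos φ = 16 × 0.00113 × cos(73.6°) = 5.12 mW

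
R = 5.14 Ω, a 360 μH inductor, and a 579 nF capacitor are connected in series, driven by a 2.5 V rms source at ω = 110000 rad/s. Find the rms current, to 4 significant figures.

X_L = ωL = 39.60 Ω
X_C = 1/(ωC) = 15.70 Ω
Net reactance X = X_L − X_C = 23.90 Ω
Z = 5.140 + j23.90 Ω
|Z| = √(5.140² + 23.90²) = 24.45 Ω
I = V/|Z| = 2.5/24.45 = 102.3 mA

102.3 mA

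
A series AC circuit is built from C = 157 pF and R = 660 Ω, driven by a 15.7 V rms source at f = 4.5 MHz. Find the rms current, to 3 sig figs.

ω = 2πf = 2.827e+07 rad/s
X_C = 1/(ωC) = 225 Ω
Z = 660 − j225 Ω
|Z| = √(660² + 225²) = 697 Ω
I = V/|Z| = 15.7/697 = 22.5 mA

22.5 mA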